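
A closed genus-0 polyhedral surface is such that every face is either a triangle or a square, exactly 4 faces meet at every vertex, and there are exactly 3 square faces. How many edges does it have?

18

Let x be the number of triangles; then F = 3 + x.
Edge–face incidences: 2E = 4·3 + 3·x = 12 + 3x.
Every vertex has degree 4, so 4V = 2E.
Euler: V − E + F = 2 ⇒ (2E)/4 − E + (3 + x) = 2.
Multiply by 8: 2·(2E) − 4·(2E) + 8·(3 + x) = 16, i.e. 24 + 8x − 2·(12 + 3x) = 16.
Collecting terms: 2x = 16, so x = 8.
Then 2E = 12 + 3·8 = 36, so E = 18, V = 2E/4 = 9, F = 3 + 8 = 11.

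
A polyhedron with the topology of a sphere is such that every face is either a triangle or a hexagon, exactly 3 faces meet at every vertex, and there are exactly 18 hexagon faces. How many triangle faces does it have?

4

Let x be the number of triangles; then F = 18 + x.
Edge–face incidences: 2E = 6·18 + 3·x = 108 + 3x.
Every vertex has degree 3, so 3V = 2E.
Euler: V − E + F = 2 ⇒ (2E)/3 − E + (18 + x) = 2.
Multiply by 6: 2·(2E) − 3·(2E) + 6·(18 + x) = 12, i.e. 108 + 6x − (108 + 3x) = 12.
Collecting terms: 3x = 12, so x = 4.
Then 2E = 108 + 3·4 = 120, so E = 60, V = 2E/3 = 40, F = 18 + 4 = 22.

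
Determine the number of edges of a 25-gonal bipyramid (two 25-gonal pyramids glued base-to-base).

75

A bipyramid over an n-gon has 2n triangular faces and n + 2 vertices: V = 25 + 2 = 27, E = 3·25 = 75, F = 2·25 = 50.
Check: V − E + F = 27 − 75 + 50 = 2.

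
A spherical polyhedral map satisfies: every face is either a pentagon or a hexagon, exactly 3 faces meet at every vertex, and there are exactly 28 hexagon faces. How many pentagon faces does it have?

12

Let x be the number of pentagons; then F = 28 + x.
Edge–face incidences: 2E = 6·28 + 5·x = 168 + 5x.
Every vertex has degree 3, so 3V = 2E.
Euler: V − E + F = 2 ⇒ (2E)/3 − E + (28 + x) = 2.
Multiply by 6: 2·(2E) − 3·(2E) + 6·(28 + x) = 12, i.e. 168 + 6x − (168 + 5x) = 12.
Collecting terms: x = 12.
Then 2E = 168 + 5·12 = 228, so E = 114, V = 2E/3 = 76, F = 28 + 12 = 40.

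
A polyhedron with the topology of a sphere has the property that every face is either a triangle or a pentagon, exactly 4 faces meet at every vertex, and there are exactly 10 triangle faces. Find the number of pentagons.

2

Let x be the number of pentagons; then F = 10 + x.
Edge–face incidences: 2E = 3·10 + 5·x = 30 + 5x.
Every vertex has degree 4, so 4V = 2E.
Euler: V − E + F = 2 ⇒ (2E)/4 − E + (10 + x) = 2.
Multiply by 8: 2·(2E) − 4·(2E) + 8·(10 + x) = 16, i.e. 80 + 8x − 2·(30 + 5x) = 16.
Collecting terms: −2x + 20 = 16, so −2x = −4, so x = 2.
Then 2E = 30 + 5·2 = 40, so E = 20, V = 2E/4 = 10, F = 10 + 2 = 12.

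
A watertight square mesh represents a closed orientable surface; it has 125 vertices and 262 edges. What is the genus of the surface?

Every face is a square and each edge borders two faces, so 4F = 2·262, giving F = 131.
χ = V − E + F = 125 − 262 + 131 = -6.
For a closed orientable surface χ = 2 − 2g, so g = (2 − (-6))/2 = 4.

4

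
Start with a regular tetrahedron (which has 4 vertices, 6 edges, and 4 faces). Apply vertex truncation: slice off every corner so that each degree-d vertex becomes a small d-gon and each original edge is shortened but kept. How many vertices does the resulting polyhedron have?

Truncation replaces each original edge-end by a new vertex, so V′ = 2E = 12.
Each original edge survives, and each old vertex of degree d contributes d new edges; summing degrees gives Σd = 2E, so E′ = E + 2E = 3E = 18.
Each original face survives and each original vertex becomes one new face: F′ = F + V = 8.

12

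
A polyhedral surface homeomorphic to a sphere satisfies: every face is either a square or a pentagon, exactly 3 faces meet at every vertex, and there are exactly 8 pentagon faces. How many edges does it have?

Let x be the number of squares; then F = 8 + x.
Edge–face incidences: 2E = 5·8 + 4·x = 40 + 4x.
Every vertex has degree 3, so 3V = 2E.
Euler: V − E + F = 2 ⇒ (2E)/3 − E + (8 + x) = 2.
Multiply by 6: 2·(2E) − 3·(2E) + 6·(8 + x) = 12, i.e. 48 + 6x − (40 + 4x) = 12.
Collecting terms: 2x + 8 = 12, so 2x = 4, so x = 2.
Then 2E = 40 + 4·2 = 48, so E = 24, V = 2E/3 = 16, F = 8 + 2 = 10.

24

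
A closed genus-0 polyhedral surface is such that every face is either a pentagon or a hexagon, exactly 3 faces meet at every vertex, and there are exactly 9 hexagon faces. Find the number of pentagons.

12

Let x be the number of pentagons; then F = 9 + x.
Edge–face incidences: 2E = 6·9 + 5·x = 54 + 5x.
Every vertex has degree 3, so 3V = 2E.
Euler: V − E + F = 2 ⇒ (2E)/3 − E + (9 + x) = 2.
Multiply by 6: 2·(2E) − 3·(2E) + 6·(9 + x) = 12, i.e. 54 + 6x − (54 + 5x) = 12.
Collecting terms: x = 12.
Then 2E = 54 + 5·12 = 114, so E = 57, V = 2E/3 = 38, F = 9 + 12 = 21.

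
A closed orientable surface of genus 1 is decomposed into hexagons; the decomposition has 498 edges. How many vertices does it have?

332

χ = 2 − 2·1 = 0, and every face is a hexagon so 6F = 2E.
F = 2E/6 = 166. Then V = 0 + E − F = 0 + 498 − 166 = 332.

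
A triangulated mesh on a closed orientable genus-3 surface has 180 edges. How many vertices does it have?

56

χ = 2 − 2·3 = -4, and every face is a triangle so 3F = 2E.
F = 2E/3 = 120. Then V = -4 + E − F = -4 + 180 − 120 = 56.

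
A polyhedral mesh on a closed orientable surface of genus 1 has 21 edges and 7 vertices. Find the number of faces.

For a closed orientable surface of genus 1, χ = 2 − 2·1 = 0.
F = 0 − V + E = 0 − 7 + 21 = 14.

14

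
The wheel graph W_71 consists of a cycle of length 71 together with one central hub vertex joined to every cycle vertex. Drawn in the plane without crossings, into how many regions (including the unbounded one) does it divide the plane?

W_71 has V = 71 + 1 = 72 vertices and E = 2·71 = 142 edges.
By Euler's formula F = 2 − V + E = 2 − 72 + 142 = 72.

72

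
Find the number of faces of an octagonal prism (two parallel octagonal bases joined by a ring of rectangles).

A prism on an n-gon has two n-gon bases and n rectangular sides: V = 2·8 = 16, E = 3·8 = 24, F = 8 + 2 = 10.

10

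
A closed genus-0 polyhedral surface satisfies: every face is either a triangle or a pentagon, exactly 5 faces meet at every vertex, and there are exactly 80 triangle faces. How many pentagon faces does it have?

12

Let x be the number of pentagons; then F = 80 + x.
Edge–face incidences: 2E = 3·80 + 5·x = 240 + 5x.
Every vertex has degree 5, so 5V = 2E.
Euler: V − E + F = 2 ⇒ (2E)/5 − E + (80 + x) = 2.
Multiply by 10: 2·(2E) − 5·(2E) + 10·(80 + x) = 20, i.e. 800 + 10x − 3·(240 + 5x) = 20.
Collecting terms: −5x + 80 = 20, so −5x = −60, so x = 12.
Then 2E = 240 + 5·12 = 300, so E = 150, V = 2E/5 = 60, F = 80 + 12 = 92.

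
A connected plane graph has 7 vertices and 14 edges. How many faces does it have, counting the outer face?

Euler's formula for a connected plane graph: V − E + F = 2, so F = 2 − 7 + 14 = 9.

9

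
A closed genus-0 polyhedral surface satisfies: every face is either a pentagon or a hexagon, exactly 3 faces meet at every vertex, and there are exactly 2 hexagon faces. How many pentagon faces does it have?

12

Let x be the number of pentagons; then F = 2 + x.
Edge–face incidences: 2E = 6·2 + 5·x = 12 + 5x.
Every vertex has degree 3, so 3V = 2E.
Euler: V − E + F = 2 ⇒ (2E)/3 − E + (2 + x) = 2.
Multiply by 6: 2·(2E) − 3·(2E) + 6·(2 + x) = 12, i.e. 12 + 6x − (12 + 5x) = 12.
Collecting terms: x = 12.
Then 2E = 12 + 5·12 = 72, so E = 36, V = 2E/3 = 24, F = 2 + 12 = 14.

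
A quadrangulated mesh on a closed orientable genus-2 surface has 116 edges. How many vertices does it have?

χ = 2 − 2·2 = -2, and every face is a square so 4F = 2E.
F = 2E/4 = 58. Then V = -2 + E − F = -2 + 116 − 58 = 56.

56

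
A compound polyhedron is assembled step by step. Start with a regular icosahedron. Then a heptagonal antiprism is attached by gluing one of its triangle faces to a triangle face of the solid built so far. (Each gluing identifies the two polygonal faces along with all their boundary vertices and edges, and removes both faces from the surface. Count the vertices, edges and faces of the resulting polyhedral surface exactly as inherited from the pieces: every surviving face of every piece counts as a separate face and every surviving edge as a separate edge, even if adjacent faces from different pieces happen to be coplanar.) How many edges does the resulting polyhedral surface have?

55

A regular icosahedron: V=12, E=30, F=20.
Attach a heptagonal antiprism (V=14, E=28, F=16) along a 3-gon: merge 3 vertices and 3 edges, delete both glued faces → V=23, E=55, F=34.
Check: V − E + F = 23 − 55 + 34 = 2.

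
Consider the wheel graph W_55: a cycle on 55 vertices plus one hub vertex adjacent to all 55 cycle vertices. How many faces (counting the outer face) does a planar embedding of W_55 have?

56

W_55 has V = 55 + 1 = 56 vertices and E = 2·55 = 110 edges.
By Euler's formula F = 2 − V + E = 2 − 56 + 110 = 56.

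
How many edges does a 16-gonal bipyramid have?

A bipyramid over an n-gon has 2n triangular faces and n + 2 vertices: V = 16 + 2 = 18, E = 3·16 = 48, F = 2·16 = 32.

48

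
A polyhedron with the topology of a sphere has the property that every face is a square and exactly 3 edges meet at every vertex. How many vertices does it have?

8

Each face has 4 edges and each edge borders two faces, so 2E = 4F.
Each vertex has degree 3, so 3V = 2E and hence V = 4F/3.
Euler: V − E + F = 2 ⇒ (4F/3) − (4F/2) + F = 2.
Multiply by 6: (8 − 12 + 6)F = 12, i.e. 2F = 12.
So F = 6, E = 4·6/2 = 12, V = 4·6/3 = 8.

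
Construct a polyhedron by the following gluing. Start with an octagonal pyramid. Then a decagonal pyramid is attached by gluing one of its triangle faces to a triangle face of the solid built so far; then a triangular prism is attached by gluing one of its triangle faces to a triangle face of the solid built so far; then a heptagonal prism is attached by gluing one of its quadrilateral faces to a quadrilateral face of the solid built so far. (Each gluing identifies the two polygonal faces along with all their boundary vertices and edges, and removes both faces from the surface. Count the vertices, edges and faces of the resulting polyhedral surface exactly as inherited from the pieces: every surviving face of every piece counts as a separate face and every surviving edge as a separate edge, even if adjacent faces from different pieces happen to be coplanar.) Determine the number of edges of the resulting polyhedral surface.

An octagonal pyramid: V=9, E=16, F=9.
Attach a decagonal pyramid (V=11, E=20, F=11) along a 3-gon: merge 3 vertices and 3 edges, delete both glued faces → V=17, E=33, F=18.
Attach a triangular prism (V=6, E=9, F=5) along a 3-gon: merge 3 vertices and 3 edges, delete both glued faces → V=20, E=39, F=21.
Attach a heptagonal prism (V=14, E=21, F=9) along a 4-gon: merge 4 vertices and 4 edges, delete both glued faces → V=30, E=56, F=28.
Check: V − E + F = 30 − 56 + 28 = 2.

56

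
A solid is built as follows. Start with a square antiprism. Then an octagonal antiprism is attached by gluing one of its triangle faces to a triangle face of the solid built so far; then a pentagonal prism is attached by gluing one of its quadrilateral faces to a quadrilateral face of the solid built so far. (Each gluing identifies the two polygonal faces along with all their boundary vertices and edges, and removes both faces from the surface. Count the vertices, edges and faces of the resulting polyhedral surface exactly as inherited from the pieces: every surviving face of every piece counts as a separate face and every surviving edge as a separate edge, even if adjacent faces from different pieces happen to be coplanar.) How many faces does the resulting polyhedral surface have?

A square antiprism: V=8, E=16, F=10.
Attach an octagonal antiprism (V=16, E=32, F=18) along a 3-gon: merge 3 vertices and 3 edges, delete both glued faces → V=21, E=45, F=26.
Attach a pentagonal prism (V=10, E=15, F=7) along a 4-gon: merge 4 vertices and 4 edges, delete both glued faces → V=27, E=56, F=31.
Check: V − E + F = 27 − 56 + 31 = 2.

31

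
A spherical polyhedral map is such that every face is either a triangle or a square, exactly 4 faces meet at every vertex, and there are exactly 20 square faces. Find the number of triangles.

Let x be the number of triangles; then F = 20 + x.
Edge–face incidences: 2E = 4·20 + 3·x = 80 + 3x.
Every vertex has degree 4, so 4V = 2E.
Euler: V − E + F = 2 ⇒ (2E)/4 − E + (20 + x) = 2.
Multiply by 8: 2·(2E) − 4·(2E) + 8·(20 + x) = 16, i.e. 160 + 8x − 2·(80 + 3x) = 16.
Collecting terms: 2x = 16, so x = 8.
Then 2E = 80 + 3·8 = 104, so E = 52, V = 2E/4 = 26, F = 20 + 8 = 28.

8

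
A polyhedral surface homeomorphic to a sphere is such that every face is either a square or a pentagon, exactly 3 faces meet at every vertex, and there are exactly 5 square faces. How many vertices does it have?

Let x be the number of pentagons; then F = 5 + x.
Edge–face incidences: 2E = 4·5 + 5·x = 20 + 5x.
Every vertex has degree 3, so 3V = 2E.
Euler: V − E + F = 2 ⇒ (2E)/3 − E + (5 + x) = 2.
Multiply by 6: 2·(2E) − 3·(2E) + 6·(5 + x) = 12, i.e. 30 + 6x − (20 + 5x) = 12.
Collecting terms: x + 10 = 12, so x = 2.
Then 2E = 20 + 5·2 = 30, so E = 15, V = 2E/3 = 10, F = 5 + 2 = 7.

10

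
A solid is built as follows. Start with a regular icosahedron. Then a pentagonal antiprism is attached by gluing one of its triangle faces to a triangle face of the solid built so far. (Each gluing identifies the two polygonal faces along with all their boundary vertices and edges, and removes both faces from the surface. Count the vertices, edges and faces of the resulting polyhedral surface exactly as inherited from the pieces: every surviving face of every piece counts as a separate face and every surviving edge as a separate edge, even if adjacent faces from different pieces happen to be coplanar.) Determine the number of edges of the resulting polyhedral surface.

A regular icosahedron: V=12, E=30, F=20.
Attach a pentagonal antiprism (V=10, E=20, F=12) along a 3-gon: merge 3 vertices and 3 edges, delete both glued faces → V=19, E=47, F=30.
Check: V − E + F = 19 − 47 + 30 = 2.

47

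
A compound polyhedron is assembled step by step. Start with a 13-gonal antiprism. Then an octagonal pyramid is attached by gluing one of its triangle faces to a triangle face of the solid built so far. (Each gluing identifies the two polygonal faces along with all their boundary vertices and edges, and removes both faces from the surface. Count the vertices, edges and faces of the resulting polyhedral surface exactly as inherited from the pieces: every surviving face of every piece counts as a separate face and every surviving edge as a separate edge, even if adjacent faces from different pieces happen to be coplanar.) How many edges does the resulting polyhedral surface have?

65

A 13-gonal antiprism: V=26, E=52, F=28.
Attach an octagonal pyramid (V=9, E=16, F=9) along a 3-gon: merge 3 vertices and 3 edges, delete both glued faces → V=32, E=65, F=35.
Check: V − E + F = 32 − 65 + 35 = 2.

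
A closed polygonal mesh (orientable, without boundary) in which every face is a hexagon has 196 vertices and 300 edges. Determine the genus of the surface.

3

Every face is a hexagon and each edge borders two faces, so 6F = 2·300, giving F = 100.
χ = V − E + F = 196 − 300 + 100 = -4.
For a closed orientable surface χ = 2 − 2g, so g = (2 − (-4))/2 = 3.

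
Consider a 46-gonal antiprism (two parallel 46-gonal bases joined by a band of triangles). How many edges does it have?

An antiprism on an n-gon has two n-gon caps and 2n triangles: V = 2·46 = 92, E = 4·46 = 184, F = 2·46 + 2 = 94.

184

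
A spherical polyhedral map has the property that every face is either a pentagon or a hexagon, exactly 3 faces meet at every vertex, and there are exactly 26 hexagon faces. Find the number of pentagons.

Let x be the number of pentagons; then F = 26 + x.
Edge–face incidences: 2E = 6·26 + 5·x = 156 + 5x.
Every vertex has degree 3, so 3V = 2E.
Euler: V − E + F = 2 ⇒ (2E)/3 − E + (26 + x) = 2.
Multiply by 6: 2·(2E) − 3·(2E) + 6·(26 + x) = 12, i.e. 156 + 6x − (156 + 5x) = 12.
Collecting terms: x = 12.
Then 2E = 156 + 5·12 = 216, so E = 108, V = 2E/3 = 72, F = 26 + 12 = 38.

12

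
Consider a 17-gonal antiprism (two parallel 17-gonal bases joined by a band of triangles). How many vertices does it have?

34

An antiprism on an n-gon has two n-gon caps and 2n triangles: V = 2·17 = 34, E = 4·17 = 68, F = 2·17 + 2 = 36.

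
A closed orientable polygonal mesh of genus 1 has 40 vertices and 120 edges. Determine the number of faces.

For a closed orientable surface of genus 1, χ = 2 − 2·1 = 0.
F = 0 − V + E = 0 − 40 + 120 = 80.

80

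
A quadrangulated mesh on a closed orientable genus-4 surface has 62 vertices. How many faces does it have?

χ = 2 − 2·4 = -6, and every face is a square so 4F = 2E.
V − E + F = -6 with E = 4F/2 gives 62 − (4/2 − 1)·F = -6, so F = 68 and E = 136.

68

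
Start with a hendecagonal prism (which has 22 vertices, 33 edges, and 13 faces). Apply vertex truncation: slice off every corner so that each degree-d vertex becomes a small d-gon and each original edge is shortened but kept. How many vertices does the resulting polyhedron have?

Truncation replaces each original edge-end by a new vertex, so V′ = 2E = 66.
Each original edge survives, and each old vertex of degree d contributes d new edges; summing degrees gives Σd = 2E, so E′ = E + 2E = 3E = 99.
Each original face survives and each original vertex becomes one new face: F′ = F + V = 35.

66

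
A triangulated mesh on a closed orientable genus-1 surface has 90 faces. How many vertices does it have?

45

χ = 2 − 2·1 = 0, and every face is a triangle so 3F = 2E.
E = 3·90/2 = 135. Then V = 0 + E − F = 0 + 135 − 90 = 45.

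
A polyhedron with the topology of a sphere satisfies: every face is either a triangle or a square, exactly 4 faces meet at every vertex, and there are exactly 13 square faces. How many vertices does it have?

19

Let x be the number of triangles; then F = 13 + x.
Edge–face incidences: 2E = 4·13 + 3·x = 52 + 3x.
Every vertex has degree 4, so 4V = 2E.
Euler: V − E + F = 2 ⇒ (2E)/4 − E + (13 + x) = 2.
Multiply by 8: 2·(2E) − 4·(2E) + 8·(13 + x) = 16, i.e. 104 + 8x − 2·(52 + 3x) = 16.
Collecting terms: 2x = 16, so x = 8.
Then 2E = 52 + 3·8 = 76, so E = 38, V = 2E/4 = 19, F = 13 + 8 = 21.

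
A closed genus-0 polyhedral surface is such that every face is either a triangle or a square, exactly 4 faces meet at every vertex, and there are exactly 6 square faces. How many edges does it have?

24

Let x be the number of triangles; then F = 6 + x.
Edge–face incidences: 2E = 4·6 + 3·x = 24 + 3x.
Every vertex has degree 4, so 4V = 2E.
Euler: V − E + F = 2 ⇒ (2E)/4 − E + (6 + x) = 2.
Multiply by 8: 2·(2E) − 4·(2E) + 8·(6 + x) = 16, i.e. 48 + 8x − 2·(24 + 3x) = 16.
Collecting terms: 2x = 16, so x = 8.
Then 2E = 24 + 3·8 = 48, so E = 24, V = 2E/4 = 12, F = 6 + 8 = 14.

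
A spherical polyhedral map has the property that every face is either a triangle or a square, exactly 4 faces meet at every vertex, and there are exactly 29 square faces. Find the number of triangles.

Let x be the number of triangles; then F = 29 + x.
Edge–face incidences: 2E = 4·29 + 3·x = 116 + 3x.
Every vertex has degree 4, so 4V = 2E.
Euler: V − E + F = 2 ⇒ (2E)/4 − E + (29 + x) = 2.
Multiply by 8: 2·(2E) − 4·(2E) + 8·(29 + x) = 16, i.e. 232 + 8x − 2·(116 + 3x) = 16.
Collecting terms: 2x = 16, so x = 8.
Then 2E = 116 + 3·8 = 140, so E = 70, V = 2E/4 = 35, F = 29 + 8 = 37.

8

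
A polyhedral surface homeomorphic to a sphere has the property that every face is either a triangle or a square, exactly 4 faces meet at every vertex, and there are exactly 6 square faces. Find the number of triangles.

8

Let x be the number of triangles; then F = 6 + x.
Edge–face incidences: 2E = 4·6 + 3·x = 24 + 3x.
Every vertex has degree 4, so 4V = 2E.
Euler: V − E + F = 2 ⇒ (2E)/4 − E + (6 + x) = 2.
Multiply by 8: 2·(2E) − 4·(2E) + 8·(6 + x) = 16, i.e. 48 + 8x − 2·(24 + 3x) = 16.
Collecting terms: 2x = 16, so x = 8.
Then 2E = 24 + 3·8 = 48, so E = 24, V = 2E/4 = 12, F = 6 + 8 = 14.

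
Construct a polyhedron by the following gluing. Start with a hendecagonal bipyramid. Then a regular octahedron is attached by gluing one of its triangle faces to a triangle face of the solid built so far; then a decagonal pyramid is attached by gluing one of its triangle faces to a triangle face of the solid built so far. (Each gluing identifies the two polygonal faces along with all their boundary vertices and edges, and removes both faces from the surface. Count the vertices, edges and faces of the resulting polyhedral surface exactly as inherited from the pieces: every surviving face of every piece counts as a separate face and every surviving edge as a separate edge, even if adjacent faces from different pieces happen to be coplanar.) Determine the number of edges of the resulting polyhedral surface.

A hendecagonal bipyramid: V=13, E=33, F=22.
Attach a regular octahedron (V=6, E=12, F=8) along a 3-gon: merge 3 vertices and 3 edges, delete both glued faces → V=16, E=42, F=28.
Attach a decagonal pyramid (V=11, E=20, F=11) along a 3-gon: merge 3 vertices and 3 edges, delete both glued faces → V=24, E=59, F=37.
Check: V − E + F = 24 − 59 + 37 = 2.

59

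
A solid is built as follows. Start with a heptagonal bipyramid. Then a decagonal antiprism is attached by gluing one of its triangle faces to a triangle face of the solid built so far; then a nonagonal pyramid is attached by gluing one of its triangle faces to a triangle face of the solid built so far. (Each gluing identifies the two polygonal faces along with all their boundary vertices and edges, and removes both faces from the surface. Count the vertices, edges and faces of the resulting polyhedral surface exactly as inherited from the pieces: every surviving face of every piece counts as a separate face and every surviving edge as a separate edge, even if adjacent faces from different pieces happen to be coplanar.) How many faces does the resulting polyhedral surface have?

A heptagonal bipyramid: V=9, E=21, F=14.
Attach a decagonal antiprism (V=20, E=40, F=22) along a 3-gon: merge 3 vertices and 3 edges, delete both glued faces → V=26, E=58, F=34.
Attach a nonagonal pyramid (V=10, E=18, F=10) along a 3-gon: merge 3 vertices and 3 edges, delete both glued faces → V=33, E=73, F=42.
Check: V − E + F = 33 − 73 + 42 = 2.

42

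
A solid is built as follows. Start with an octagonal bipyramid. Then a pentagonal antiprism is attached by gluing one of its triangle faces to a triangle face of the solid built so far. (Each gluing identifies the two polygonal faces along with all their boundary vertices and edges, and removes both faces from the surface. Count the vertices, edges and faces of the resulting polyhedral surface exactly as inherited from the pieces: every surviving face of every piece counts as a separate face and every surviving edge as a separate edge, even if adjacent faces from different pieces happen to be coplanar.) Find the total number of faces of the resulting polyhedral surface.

An octagonal bipyramid: V=10, E=24, F=16.
Attach a pentagonal antiprism (V=10, E=20, F=12) along a 3-gon: merge 3 vertices and 3 edges, delete both glued faces → V=17, E=41, F=26.
Check: V − E + F = 17 − 41 + 26 = 2.

26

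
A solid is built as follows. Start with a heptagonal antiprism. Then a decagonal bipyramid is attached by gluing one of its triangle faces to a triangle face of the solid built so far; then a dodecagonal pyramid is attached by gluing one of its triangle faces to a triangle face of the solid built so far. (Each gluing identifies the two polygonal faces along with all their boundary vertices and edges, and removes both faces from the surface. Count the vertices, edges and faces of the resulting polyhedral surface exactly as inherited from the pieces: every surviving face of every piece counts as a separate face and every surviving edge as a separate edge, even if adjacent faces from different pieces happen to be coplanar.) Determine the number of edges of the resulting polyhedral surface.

A heptagonal antiprism: V=14, E=28, F=16.
Attach a decagonal bipyramid (V=12, E=30, F=20) along a 3-gon: merge 3 vertices and 3 edges, delete both glued faces → V=23, E=55, F=34.
Attach a dodecagonal pyramid (V=13, E=24, F=13) along a 3-gon: merge 3 vertices and 3 edges, delete both glued faces → V=33, E=76, F=45.
Check: V − E + F = 33 − 76 + 45 = 2.

76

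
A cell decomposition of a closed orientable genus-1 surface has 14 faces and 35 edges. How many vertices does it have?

21

For a closed orientable surface of genus 1, χ = 2 − 2·1 = 0.
V = 0 + E − F = 0 + 35 − 14 = 21.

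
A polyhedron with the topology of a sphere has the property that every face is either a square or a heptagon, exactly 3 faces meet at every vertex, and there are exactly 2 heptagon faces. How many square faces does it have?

7

Let x be the number of squares; then F = 2 + x.
Edge–face incidences: 2E = 7·2 + 4·x = 14 + 4x.
Every vertex has degree 3, so 3V = 2E.
Euler: V − E + F = 2 ⇒ (2E)/3 − E + (2 + x) = 2.
Multiply by 6: 2·(2E) − 3·(2E) + 6·(2 + x) = 12, i.e. 12 + 6x − (14 + 4x) = 12.
Collecting terms: 2x − 2 = 12, so 2x = 14, so x = 7.
Then 2E = 14 + 4·7 = 42, so E = 21, V = 2E/3 = 14, F = 2 + 7 = 9.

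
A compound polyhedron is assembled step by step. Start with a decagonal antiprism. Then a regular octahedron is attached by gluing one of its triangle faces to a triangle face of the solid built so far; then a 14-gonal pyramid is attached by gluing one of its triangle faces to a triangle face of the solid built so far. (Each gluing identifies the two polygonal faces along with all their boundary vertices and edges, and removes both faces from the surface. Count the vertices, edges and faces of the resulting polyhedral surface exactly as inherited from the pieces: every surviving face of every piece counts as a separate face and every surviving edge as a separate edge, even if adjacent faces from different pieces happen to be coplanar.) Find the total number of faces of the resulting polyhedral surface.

A decagonal antiprism: V=20, E=40, F=22.
Attach a regular octahedron (V=6, E=12, F=8) along a 3-gon: merge 3 vertices and 3 edges, delete both glued faces → V=23, E=49, F=28.
Attach a 14-gonal pyramid (V=15, E=28, F=15) along a 3-gon: merge 3 vertices and 3 edges, delete both glued faces → V=35, E=74, F=41.
Check: V − E + F = 35 − 74 + 41 = 2.

41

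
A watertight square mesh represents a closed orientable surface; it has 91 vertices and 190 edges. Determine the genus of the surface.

3

Every face is a square and each edge borders two faces, so 4F = 2·190, giving F = 95.
χ = V − E + F = 91 − 190 + 95 = -4.
For a closed orientable surface χ = 2 − 2g, so g = (2 − (-4))/2 = 3.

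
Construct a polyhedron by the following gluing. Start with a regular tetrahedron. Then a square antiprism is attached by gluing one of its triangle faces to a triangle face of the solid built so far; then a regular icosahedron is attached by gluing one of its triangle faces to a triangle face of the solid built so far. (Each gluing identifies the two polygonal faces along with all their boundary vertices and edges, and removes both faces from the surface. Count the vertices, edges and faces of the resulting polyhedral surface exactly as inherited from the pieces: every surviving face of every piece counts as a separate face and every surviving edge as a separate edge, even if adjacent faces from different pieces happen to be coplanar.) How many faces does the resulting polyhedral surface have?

30

A regular tetrahedron: V=4, E=6, F=4.
Attach a square antiprism (V=8, E=16, F=10) along a 3-gon: merge 3 vertices and 3 edges, delete both glued faces → V=9, E=19, F=12.
Attach a regular icosahedron (V=12, E=30, F=20) along a 3-gon: merge 3 vertices and 3 edges, delete both glued faces → V=18, E=46, F=30.
Check: V − E + F = 18 − 46 + 30 = 2.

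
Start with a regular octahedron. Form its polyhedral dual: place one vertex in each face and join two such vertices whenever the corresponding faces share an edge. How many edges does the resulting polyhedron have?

12

The base solid has V = 6, E = 12, F = 8.
The dual swaps V and F and preserves E: V′ = F = 8, E′ = E = 12, F′ = V = 6.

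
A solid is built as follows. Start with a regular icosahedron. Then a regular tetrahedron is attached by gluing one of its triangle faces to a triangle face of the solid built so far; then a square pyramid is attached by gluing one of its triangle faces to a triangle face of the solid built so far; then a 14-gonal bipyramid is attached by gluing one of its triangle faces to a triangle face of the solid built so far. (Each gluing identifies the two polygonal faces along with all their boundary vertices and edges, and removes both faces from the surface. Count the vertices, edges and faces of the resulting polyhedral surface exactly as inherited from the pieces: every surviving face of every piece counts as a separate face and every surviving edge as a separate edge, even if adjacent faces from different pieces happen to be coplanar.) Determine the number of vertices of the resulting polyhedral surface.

28

A regular icosahedron: V=12, E=30, F=20.
Attach a regular tetrahedron (V=4, E=6, F=4) along a 3-gon: merge 3 vertices and 3 edges, delete both glued faces → V=13, E=33, F=22.
Attach a square pyramid (V=5, E=8, F=5) along a 3-gon: merge 3 vertices and 3 edges, delete both glued faces → V=15, E=38, F=25.
Attach a 14-gonal bipyramid (V=16, E=42, F=28) along a 3-gon: merge 3 vertices and 3 edges, delete both glued faces → V=28, E=77, F=51.
Check: V − E + F = 28 − 77 + 51 = 2.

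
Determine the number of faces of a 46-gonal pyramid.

47

A pyramid on an n-gon base has one n-gon and n triangles: V = 46 + 1 = 47, E = 2·46 = 92, F = 46 + 1 = 47.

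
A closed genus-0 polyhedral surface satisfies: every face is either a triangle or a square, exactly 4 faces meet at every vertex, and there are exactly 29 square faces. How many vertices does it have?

Let x be the number of triangles; then F = 29 + x.
Edge–face incidences: 2E = 4·29 + 3·x = 116 + 3x.
Every vertex has degree 4, so 4V = 2E.
Euler: V − E + F = 2 ⇒ (2E)/4 − E + (29 + x) = 2.
Multiply by 8: 2·(2E) − 4·(2E) + 8·(29 + x) = 16, i.e. 232 + 8x − 2·(116 + 3x) = 16.
Collecting terms: 2x = 16, so x = 8.
Then 2E = 116 + 3·8 = 140, so E = 70, V = 2E/4 = 35, F = 29 + 8 = 37.

35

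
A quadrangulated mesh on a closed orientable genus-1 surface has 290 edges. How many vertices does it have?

χ = 2 − 2·1 = 0, and every face is a square so 4F = 2E.
F = 2E/4 = 145. Then V = 0 + E − F = 0 + 290 − 145 = 145.

145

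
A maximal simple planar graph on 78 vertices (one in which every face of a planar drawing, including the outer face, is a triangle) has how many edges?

228

In a plane triangulation 3F = 2E and V − E + F = 2, so E = 3V − 6 = 3·78 − 6 = 228.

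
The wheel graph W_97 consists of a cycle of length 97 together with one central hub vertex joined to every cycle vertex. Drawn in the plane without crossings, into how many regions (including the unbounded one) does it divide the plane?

98

W_97 has V = 97 + 1 = 98 vertices and E = 2·97 = 194 edges.
By Euler's formula F = 2 − V + E = 2 − 98 + 194 = 98.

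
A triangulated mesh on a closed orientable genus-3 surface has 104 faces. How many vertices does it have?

48

χ = 2 − 2·3 = -4, and every face is a triangle so 3F = 2E.
E = 3·104/2 = 156. Then V = -4 + E − F = -4 + 156 − 104 = 48.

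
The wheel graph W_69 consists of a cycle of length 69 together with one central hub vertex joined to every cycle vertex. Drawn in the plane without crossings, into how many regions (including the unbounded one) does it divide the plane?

W_69 has V = 69 + 1 = 70 vertices and E = 2·69 = 138 edges.
By Euler's formula F = 2 − V + E = 2 − 70 + 138 = 70.

70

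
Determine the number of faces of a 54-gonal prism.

A prism on an n-gon has two n-gon bases and n rectangular sides: V = 2·54 = 108, E = 3·54 = 162, F = 54 + 2 = 56.

56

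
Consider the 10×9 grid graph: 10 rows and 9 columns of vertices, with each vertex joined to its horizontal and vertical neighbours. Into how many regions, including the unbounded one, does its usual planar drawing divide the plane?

The grid has V = 10·9 = 90 vertices and E = 10·8 + 9·9 = 161 edges.
F = 2 − V + E = 2 − 90 + 161 = 73.

73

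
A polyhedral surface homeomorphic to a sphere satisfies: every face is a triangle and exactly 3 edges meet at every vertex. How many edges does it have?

Each face has 3 edges and each edge borders two faces, so 2E = 3F.
Each vertex has degree 3, so 3V = 2E and hence V = 3F/3.
Euler: V − E + F = 2 ⇒ (3F/3) − (3F/2) + F = 2.
Multiply by 6: (6 − 9 + 6)F = 12, i.e. 3F = 12.
So F = 4, E = 3·4/2 = 6, V = 3·4/3 = 4.

6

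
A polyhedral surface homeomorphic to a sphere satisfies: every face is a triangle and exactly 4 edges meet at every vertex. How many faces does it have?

8

Each face has 3 edges and each edge borders two faces, so 2E = 3F.
Each vertex has degree 4, so 4V = 2E and hence V = 3F/4.
Euler: V − E + F = 2 ⇒ (3F/4) − (3F/2) + F = 2.
Multiply by 8: (6 − 12 + 8)F = 16, i.e. 2F = 16.
So F = 8, E = 3·8/2 = 12, V = 3·8/4 = 6.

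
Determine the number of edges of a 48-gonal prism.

144

A prism on an n-gon has two n-gon bases and n rectangular sides: V = 2·48 = 96, E = 3·48 = 144, F = 48 + 2 = 50.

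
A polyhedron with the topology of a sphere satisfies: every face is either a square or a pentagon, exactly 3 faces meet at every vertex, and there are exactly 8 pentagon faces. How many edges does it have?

24

Let x be the number of squares; then F = 8 + x.
Edge–face incidences: 2E = 5·8 + 4·x = 40 + 4x.
Every vertex has degree 3, so 3V = 2E.
Euler: V − E + F = 2 ⇒ (2E)/3 − E + (8 + x) = 2.
Multiply by 6: 2·(2E) − 3·(2E) + 6·(8 + x) = 12, i.e. 48 + 6x − (40 + 4x) = 12.
Collecting terms: 2x + 8 = 12, so 2x = 4, so x = 2.
Then 2E = 40 + 4·2 = 48, so E = 24, V = 2E/3 = 16, F = 8 + 2 = 10.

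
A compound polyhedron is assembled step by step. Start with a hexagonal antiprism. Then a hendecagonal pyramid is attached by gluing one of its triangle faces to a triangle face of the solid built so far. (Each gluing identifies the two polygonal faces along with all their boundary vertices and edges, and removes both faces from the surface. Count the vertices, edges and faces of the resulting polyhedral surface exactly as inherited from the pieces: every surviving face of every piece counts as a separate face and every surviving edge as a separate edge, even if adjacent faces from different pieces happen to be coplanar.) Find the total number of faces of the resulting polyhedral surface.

A hexagonal antiprism: V=12, E=24, F=14.
Attach a hendecagonal pyramid (V=12, E=22, F=12) along a 3-gon: merge 3 vertices and 3 edges, delete both glued faces → V=21, E=43, F=24.
Check: V − E + F = 21 − 43 + 24 = 2.

24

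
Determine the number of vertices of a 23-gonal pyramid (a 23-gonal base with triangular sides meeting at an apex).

24

A pyramid on an n-gon base has one n-gon and n triangles: V = 23 + 1 = 24, E = 2·23 = 46, F = 23 + 1 = 24.
Check: V − E + F = 24 − 46 + 24 = 2.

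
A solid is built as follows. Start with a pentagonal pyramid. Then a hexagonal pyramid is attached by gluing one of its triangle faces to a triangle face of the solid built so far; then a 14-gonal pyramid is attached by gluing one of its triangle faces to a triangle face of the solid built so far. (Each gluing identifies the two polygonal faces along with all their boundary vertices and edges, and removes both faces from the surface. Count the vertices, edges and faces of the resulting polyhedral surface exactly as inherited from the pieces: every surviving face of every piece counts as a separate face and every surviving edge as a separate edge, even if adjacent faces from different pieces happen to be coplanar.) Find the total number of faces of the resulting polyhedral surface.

A pentagonal pyramid: V=6, E=10, F=6.
Attach a hexagonal pyramid (V=7, E=12, F=7) along a 3-gon: merge 3 vertices and 3 edges, delete both glued faces → V=10, E=19, F=11.
Attach a 14-gonal pyramid (V=15, E=28, F=15) along a 3-gon: merge 3 vertices and 3 edges, delete both glued faces → V=22, E=44, F=24.
Check: V − E + F = 22 − 44 + 24 = 2.

24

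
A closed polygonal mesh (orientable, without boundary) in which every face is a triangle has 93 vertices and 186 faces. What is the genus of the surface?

1

Every face is a triangle, so 2E = 3·186 = 558, giving E = 279.
χ = V − E + F = 93 − 279 + 186 = 0.
For a closed orientable surface χ = 2 − 2g, so g = (2 − (0))/2 = 1.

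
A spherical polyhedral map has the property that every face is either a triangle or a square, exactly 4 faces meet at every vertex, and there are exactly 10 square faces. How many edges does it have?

32

Let x be the number of triangles; then F = 10 + x.
Edge–face incidences: 2E = 4·10 + 3·x = 40 + 3x.
Every vertex has degree 4, so 4V = 2E.
Euler: V − E + F = 2 ⇒ (2E)/4 − E + (10 + x) = 2.
Multiply by 8: 2·(2E) − 4·(2E) + 8·(10 + x) = 16, i.e. 80 + 8x − 2·(40 + 3x) = 16.
Collecting terms: 2x = 16, so x = 8.
Then 2E = 40 + 3·8 = 64, so E = 32, V = 2E/4 = 16, F = 10 + 8 = 18.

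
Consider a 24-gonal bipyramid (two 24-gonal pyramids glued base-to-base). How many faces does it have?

A bipyramid over an n-gon has 2n triangular faces and n + 2 vertices: V = 24 + 2 = 26, E = 3·24 = 72, F = 2·24 = 48.

48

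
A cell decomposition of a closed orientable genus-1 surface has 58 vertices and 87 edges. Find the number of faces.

29

For a closed orientable surface of genus 1, χ = 2 − 2·1 = 0.
F = 0 − V + E = 0 − 58 + 87 = 29.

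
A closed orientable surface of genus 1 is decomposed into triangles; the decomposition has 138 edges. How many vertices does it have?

46

χ = 2 − 2·1 = 0, and every face is a triangle so 3F = 2E.
F = 2E/3 = 92. Then V = 0 + E − F = 0 + 138 − 92 = 46.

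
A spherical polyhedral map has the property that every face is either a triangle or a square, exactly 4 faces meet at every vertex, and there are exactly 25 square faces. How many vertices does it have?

Let x be the number of triangles; then F = 25 + x.
Edge–face incidences: 2E = 4·25 + 3·x = 100 + 3x.
Every vertex has degree 4, so 4V = 2E.
Euler: V − E + F = 2 ⇒ (2E)/4 − E + (25 + x) = 2.
Multiply by 8: 2·(2E) − 4·(2E) + 8·(25 + x) = 16, i.e. 200 + 8x − 2·(100 + 3x) = 16.
Collecting terms: 2x = 16, so x = 8.
Then 2E = 100 + 3·8 = 124, so E = 62, V = 2E/4 = 31, F = 25 + 8 = 33.

31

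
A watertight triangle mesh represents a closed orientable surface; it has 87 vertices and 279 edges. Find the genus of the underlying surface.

Every face is a triangle and each edge borders two faces, so 3F = 2·279, giving F = 186.
χ = V − E + F = 87 − 279 + 186 = -6.
For a closed orientable surface χ = 2 − 2g, so g = (2 − (-6))/2 = 4.

4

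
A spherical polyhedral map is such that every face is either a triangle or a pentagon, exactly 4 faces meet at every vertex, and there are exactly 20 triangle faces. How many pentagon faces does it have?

12

Let x be the number of pentagons; then F = 20 + x.
Edge–face incidences: 2E = 3·20 + 5·x = 60 + 5x.
Every vertex has degree 4, so 4V = 2E.
Euler: V − E + F = 2 ⇒ (2E)/4 − E + (20 + x) = 2.
Multiply by 8: 2·(2E) − 4·(2E) + 8·(20 + x) = 16, i.e. 160 + 8x − 2·(60 + 5x) = 16.
Collecting terms: −2x + 40 = 16, so −2x = −24, so x = 12.
Then 2E = 60 + 5·12 = 120, so E = 60, V = 2E/4 = 30, F = 20 + 12 = 32.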